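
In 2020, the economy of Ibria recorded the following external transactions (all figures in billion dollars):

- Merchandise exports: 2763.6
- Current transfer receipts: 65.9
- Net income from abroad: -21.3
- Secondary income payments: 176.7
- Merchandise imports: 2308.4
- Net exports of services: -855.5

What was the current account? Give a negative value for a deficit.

-532.4

Goods balance = 2763.6 - 2308.4 = 455.2
Services balance = -855.5
Trade balance (goods + services) = 455.2 + (-855.5) = -400.3
Net primary income = -21.3
Net secondary income = 65.9 - 176.7 = -110.8
Current account = -400.3 + (-21.3) + (-110.8) = -532.4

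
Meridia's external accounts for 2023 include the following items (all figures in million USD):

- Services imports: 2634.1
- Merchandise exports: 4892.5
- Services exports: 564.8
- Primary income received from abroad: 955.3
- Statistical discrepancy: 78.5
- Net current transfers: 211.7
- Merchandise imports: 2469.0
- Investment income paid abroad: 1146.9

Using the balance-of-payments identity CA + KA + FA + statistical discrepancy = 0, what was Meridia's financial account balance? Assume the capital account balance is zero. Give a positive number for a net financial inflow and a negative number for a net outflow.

Goods balance = 4892.5 - 2469.0 = 2423.5
Services balance = 564.8 - 2634.1 = -2069.3
Trade balance (goods + services) = 2423.5 + (-2069.3) = 354.2
Net primary income = 955.3 - 1146.9 = -191.6
Net secondary income = 211.7
Current account = 354.2 + (-191.6) + 211.7 = 374.3
Financial account = -(374.3 + 78.5) = -452.8

-452.8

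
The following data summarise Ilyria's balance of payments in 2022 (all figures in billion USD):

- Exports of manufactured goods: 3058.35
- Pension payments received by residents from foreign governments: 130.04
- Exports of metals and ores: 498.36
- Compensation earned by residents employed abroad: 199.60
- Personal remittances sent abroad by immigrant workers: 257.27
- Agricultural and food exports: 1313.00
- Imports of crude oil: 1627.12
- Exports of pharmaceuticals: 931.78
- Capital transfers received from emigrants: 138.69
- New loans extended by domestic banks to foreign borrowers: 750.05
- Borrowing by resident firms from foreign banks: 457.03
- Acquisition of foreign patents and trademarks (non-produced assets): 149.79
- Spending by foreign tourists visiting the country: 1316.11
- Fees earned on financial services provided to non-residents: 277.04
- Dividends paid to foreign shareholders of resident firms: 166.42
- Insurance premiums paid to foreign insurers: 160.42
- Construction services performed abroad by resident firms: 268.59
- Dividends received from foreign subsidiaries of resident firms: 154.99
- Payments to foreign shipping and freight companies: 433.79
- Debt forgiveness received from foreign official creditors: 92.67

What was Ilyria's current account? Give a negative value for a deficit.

Goods: 931.78 + 498.36 + 1313.00 - 1627.12 + 3058.35 = 4174.37
Services: 277.04 - 160.42 + 1316.11 + 268.59 - 433.79 = 1267.53
Primary income: 154.99 - 166.42 + 199.60 = 188.17
Secondary income: 130.04 - 257.27 = -127.23
Current account = 4174.37 + 1267.53 + 188.17 + (-127.23) = 5502.84
(Excluded from the current account — capital account: capital transfers received from emigrants 138.69, acquisition of foreign patents and trademarks (non-produced assets) 149.79, debt forgiveness received from foreign official creditors 92.67; financial account: new loans extended by domestic banks to foreign borrowers 750.05, borrowing by resident firms from foreign banks 457.03.)

5502.84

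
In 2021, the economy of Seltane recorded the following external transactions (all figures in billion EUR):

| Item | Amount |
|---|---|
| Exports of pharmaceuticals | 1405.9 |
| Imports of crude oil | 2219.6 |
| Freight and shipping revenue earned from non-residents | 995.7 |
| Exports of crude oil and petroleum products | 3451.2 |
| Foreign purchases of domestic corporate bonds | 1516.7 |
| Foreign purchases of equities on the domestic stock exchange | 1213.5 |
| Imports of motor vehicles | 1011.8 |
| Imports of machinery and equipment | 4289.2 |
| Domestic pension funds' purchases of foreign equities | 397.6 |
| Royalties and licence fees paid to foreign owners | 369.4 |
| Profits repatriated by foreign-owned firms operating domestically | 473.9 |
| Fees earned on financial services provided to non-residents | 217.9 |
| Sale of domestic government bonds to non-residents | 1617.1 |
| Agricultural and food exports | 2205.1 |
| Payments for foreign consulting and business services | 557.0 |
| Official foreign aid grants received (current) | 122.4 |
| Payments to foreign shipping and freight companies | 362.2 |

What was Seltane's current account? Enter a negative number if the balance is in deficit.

-884.9

Goods: 2205.1 + 1405.9 - 2219.6 - 4289.2 + 3451.2 - 1011.8 = -458.4
Services: -557.0 - 362.2 + 217.9 - 369.4 + 995.7 = -75.0
Primary income: -473.9
Secondary income: 122.4
Current account = (-458.4) + (-75.0) + (-473.9) + 122.4 = -884.9
(Excluded from the current account — financial account: foreign purchases of domestic corporate bonds 1516.7, foreign purchases of equities on the domestic stock exchange 1213.5, domestic pension funds' purchases of foreign equities 397.6, sale of domestic government bonds to non-residents 1617.1.)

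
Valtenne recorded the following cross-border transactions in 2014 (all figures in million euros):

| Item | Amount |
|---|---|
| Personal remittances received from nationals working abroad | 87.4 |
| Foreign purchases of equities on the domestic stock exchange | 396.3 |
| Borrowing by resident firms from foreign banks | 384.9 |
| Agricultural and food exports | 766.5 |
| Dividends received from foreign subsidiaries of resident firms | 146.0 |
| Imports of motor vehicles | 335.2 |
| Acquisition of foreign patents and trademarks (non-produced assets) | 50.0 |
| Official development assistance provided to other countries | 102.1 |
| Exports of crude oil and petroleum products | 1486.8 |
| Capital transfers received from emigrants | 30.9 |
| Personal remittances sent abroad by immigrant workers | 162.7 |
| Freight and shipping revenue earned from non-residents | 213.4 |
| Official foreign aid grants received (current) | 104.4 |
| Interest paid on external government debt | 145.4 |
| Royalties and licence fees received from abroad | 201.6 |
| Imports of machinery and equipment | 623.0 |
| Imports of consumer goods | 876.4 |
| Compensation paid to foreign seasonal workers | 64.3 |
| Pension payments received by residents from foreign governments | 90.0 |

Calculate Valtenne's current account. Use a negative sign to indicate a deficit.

Goods: 1486.8 + 766.5 - 335.2 - 876.4 - 623.0 = 418.7
Services: 201.6 + 213.4 = 415.0
Primary income: -64.3 - 145.4 + 146.0 = -63.7
Secondary income: 104.4 - 102.1 + 90.0 + 87.4 - 162.7 = 17.0
Current account = 418.7 + 415.0 + (-63.7) + 17.0 = 787.0
(Excluded from the current account — financial account: foreign purchases of equities on the domestic stock exchange 396.3, borrowing by resident firms from foreign banks 384.9; capital account: acquisition of foreign patents and trademarks (non-produced assets) 50.0, capital transfers received from emigrants 30.9.)

787.0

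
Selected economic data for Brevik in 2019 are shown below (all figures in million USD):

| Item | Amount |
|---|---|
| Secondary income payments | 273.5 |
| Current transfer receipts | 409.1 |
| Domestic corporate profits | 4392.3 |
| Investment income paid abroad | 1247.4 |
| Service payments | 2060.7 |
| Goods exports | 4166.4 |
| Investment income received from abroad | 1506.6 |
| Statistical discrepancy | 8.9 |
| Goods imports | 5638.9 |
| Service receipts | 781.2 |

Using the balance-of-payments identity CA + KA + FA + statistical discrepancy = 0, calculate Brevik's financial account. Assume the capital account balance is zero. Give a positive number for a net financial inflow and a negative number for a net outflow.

2348.3

Goods balance = 4166.4 - 5638.9 = -1472.5
Services balance = 781.2 - 2060.7 = -1279.5
Trade balance (goods + services) = -1472.5 + (-1279.5) = -2752.0
Net primary income = 1506.6 - 1247.4 = 259.2
Net secondary income = 409.1 - 273.5 = 135.6
Current account = -2752.0 + 259.2 + 135.6 = -2357.2
Financial account = -(-2357.2 + 8.9) = 2348.3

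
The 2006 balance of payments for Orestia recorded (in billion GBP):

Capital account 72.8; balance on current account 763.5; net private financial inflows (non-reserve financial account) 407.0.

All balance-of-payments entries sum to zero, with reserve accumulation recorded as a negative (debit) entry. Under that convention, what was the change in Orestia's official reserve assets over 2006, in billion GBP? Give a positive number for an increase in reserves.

1243.3

Official reserve transactions balance = -(763.5 + 72.8 + 407.0) = -1243.3
An accumulation of reserves is recorded as a debit (negative entry), so the change in the stock of reserves is the negative of that balance.
Change in official reserves = -(-1243.3) = 1243.3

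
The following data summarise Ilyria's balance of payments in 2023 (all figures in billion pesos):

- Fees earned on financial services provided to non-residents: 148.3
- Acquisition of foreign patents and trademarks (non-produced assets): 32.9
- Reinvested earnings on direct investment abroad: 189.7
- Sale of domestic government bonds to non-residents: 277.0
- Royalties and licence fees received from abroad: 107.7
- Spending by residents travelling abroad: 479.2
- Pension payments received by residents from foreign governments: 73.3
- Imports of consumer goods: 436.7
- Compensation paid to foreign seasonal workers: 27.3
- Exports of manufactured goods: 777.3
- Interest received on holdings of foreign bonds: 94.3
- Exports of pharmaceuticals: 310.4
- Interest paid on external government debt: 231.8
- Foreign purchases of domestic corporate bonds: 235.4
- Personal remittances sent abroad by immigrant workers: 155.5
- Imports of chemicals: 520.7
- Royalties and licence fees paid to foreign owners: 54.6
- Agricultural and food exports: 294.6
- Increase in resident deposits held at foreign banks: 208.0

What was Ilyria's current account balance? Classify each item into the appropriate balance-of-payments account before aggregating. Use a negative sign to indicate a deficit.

89.8

Goods: 294.6 + 310.4 - 520.7 + 777.3 - 436.7 = 424.9
Services: 148.3 + 107.7 - 54.6 - 479.2 = -277.8
Primary income: -231.8 + 94.3 - 27.3 + 189.7 = 24.9
Secondary income: -155.5 + 73.3 = -82.2
Current account = 424.9 + (-277.8) + 24.9 + (-82.2) = 89.8
(Excluded from the current account — capital account: acquisition of foreign patents and trademarks (non-produced assets) 32.9; financial account: sale of domestic government bonds to non-residents 277.0, foreign purchases of domestic corporate bonds 235.4, increase in resident deposits held at foreign banks 208.0.)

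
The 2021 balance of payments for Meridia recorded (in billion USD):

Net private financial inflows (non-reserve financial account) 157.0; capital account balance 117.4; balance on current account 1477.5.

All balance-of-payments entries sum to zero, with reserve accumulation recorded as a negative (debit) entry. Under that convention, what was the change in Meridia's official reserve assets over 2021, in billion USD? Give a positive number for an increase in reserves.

Official reserve transactions balance = -(1477.5 + 117.4 + 157.0) = -1751.9
An accumulation of reserves is recorded as a debit (negative entry), so the change in the stock of reserves is the negative of that balance.
Change in official reserves = -(-1751.9) = 1751.9

1751.9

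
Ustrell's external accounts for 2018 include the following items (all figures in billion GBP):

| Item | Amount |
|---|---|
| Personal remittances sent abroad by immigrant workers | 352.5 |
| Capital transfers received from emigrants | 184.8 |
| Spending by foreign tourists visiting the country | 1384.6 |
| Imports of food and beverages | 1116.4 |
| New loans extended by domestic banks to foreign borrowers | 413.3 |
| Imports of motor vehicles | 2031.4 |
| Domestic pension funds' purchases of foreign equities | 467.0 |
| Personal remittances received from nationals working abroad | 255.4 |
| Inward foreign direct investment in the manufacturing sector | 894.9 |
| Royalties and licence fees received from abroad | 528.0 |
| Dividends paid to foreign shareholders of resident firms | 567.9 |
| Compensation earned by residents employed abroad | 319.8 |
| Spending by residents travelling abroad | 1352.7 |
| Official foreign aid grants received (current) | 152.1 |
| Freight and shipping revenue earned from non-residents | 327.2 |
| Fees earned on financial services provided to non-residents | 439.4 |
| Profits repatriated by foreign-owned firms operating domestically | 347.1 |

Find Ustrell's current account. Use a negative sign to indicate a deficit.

Goods: -1116.4 - 2031.4 = -3147.8
Services: 439.4 + 528.0 + 327.2 - 1352.7 + 1384.6 = 1326.5
Primary income: -567.9 + 319.8 - 347.1 = -595.2
Secondary income: -352.5 + 152.1 + 255.4 = 55.0
Current account = (-3147.8) + 1326.5 + (-595.2) + 55.0 = -2361.5
(Excluded from the current account — capital account: capital transfers received from emigrants 184.8; financial account: new loans extended by domestic banks to foreign borrowers 413.3, domestic pension funds' purchases of foreign equities 467.0, inward foreign direct investment in the manufacturing sector 894.9.)

-2361.5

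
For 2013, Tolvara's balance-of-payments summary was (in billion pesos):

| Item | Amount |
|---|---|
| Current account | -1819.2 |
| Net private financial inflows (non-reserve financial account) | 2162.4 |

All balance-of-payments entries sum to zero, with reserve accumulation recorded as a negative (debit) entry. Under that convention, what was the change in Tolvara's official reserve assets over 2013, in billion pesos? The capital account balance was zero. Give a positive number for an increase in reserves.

343.2

Official reserve transactions balance = -((-1819.2) + 2162.4) = -343.2
An accumulation of reserves is recorded as a debit (negative entry), so the change in the stock of reserves is the negative of that balance.
Change in official reserves = -(-343.2) = 343.2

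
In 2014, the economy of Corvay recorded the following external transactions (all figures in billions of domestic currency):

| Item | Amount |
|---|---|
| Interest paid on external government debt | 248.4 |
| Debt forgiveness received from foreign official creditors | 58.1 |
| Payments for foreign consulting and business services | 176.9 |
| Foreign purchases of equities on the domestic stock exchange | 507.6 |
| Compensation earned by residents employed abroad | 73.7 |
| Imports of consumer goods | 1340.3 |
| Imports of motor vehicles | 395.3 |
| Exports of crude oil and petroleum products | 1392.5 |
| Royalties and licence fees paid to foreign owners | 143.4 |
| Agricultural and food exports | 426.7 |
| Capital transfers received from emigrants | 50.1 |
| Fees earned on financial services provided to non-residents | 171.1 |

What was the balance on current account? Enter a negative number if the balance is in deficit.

-240.3

Goods: -1340.3 - 395.3 + 426.7 + 1392.5 = 83.6
Services: 171.1 - 143.4 - 176.9 = -149.2
Primary income: -248.4 + 73.7 = -174.7
Current account = 83.6 + (-149.2) + (-174.7) = -240.3
(Excluded from the current account — capital account: debt forgiveness received from foreign official creditors 58.1, capital transfers received from emigrants 50.1; financial account: foreign purchases of equities on the domestic stock exchange 507.6.)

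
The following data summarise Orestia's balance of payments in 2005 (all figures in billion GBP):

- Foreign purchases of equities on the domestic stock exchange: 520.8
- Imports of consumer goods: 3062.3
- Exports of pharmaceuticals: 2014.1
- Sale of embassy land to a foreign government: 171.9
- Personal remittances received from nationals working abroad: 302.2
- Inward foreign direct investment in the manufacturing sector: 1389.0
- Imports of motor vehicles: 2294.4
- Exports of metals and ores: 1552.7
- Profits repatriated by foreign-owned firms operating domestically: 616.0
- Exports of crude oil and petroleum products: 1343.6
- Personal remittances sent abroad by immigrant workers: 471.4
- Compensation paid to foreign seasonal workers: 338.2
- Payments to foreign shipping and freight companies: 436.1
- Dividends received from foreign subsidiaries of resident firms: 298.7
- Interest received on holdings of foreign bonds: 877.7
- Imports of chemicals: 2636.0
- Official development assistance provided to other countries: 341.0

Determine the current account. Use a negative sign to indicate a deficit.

Goods: -2636.0 + 1343.6 - 3062.3 + 2014.1 + 1552.7 - 2294.4 = -3082.3
Services: -436.1
Primary income: 877.7 + 298.7 - 338.2 - 616.0 = 222.2
Secondary income: -471.4 - 341.0 + 302.2 = -510.2
Current account = (-3082.3) + (-436.1) + 222.2 + (-510.2) = -3806.4
(Excluded from the current account — financial account: foreign purchases of equities on the domestic stock exchange 520.8, inward foreign direct investment in the manufacturing sector 1389.0; capital account: sale of embassy land to a foreign government 171.9.)

-3806.4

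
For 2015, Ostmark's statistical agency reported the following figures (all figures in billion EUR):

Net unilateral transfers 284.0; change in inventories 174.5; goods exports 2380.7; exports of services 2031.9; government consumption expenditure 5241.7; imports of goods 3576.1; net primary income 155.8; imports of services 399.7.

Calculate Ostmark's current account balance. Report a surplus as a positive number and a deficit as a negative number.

876.6

Goods balance = 2380.7 - 3576.1 = -1195.4
Services balance = 2031.9 - 399.7 = 1632.2
Trade balance (goods + services) = -1195.4 + 1632.2 = 436.8
Net primary income = 155.8
Net secondary income = 284.0
Current account = 436.8 + 155.8 + 284.0 = 876.6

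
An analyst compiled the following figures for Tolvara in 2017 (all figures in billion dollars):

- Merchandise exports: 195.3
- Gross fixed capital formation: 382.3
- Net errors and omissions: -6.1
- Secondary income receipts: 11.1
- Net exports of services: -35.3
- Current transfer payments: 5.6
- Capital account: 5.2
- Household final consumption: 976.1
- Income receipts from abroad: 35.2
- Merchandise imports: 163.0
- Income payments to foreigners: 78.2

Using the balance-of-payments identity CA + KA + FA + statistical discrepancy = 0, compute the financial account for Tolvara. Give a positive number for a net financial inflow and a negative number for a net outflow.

Goods balance = 195.3 - 163.0 = 32.3
Services balance = -35.3
Trade balance (goods + services) = 32.3 + (-35.3) = -3.0
Net primary income = 35.2 - 78.2 = -43.0
Net secondary income = 11.1 - 5.6 = 5.5
Current account = -3.0 + (-43.0) + 5.5 = -40.5
Financial account = -(-40.5 + 5.2 + (-6.1)) = 41.4

41.4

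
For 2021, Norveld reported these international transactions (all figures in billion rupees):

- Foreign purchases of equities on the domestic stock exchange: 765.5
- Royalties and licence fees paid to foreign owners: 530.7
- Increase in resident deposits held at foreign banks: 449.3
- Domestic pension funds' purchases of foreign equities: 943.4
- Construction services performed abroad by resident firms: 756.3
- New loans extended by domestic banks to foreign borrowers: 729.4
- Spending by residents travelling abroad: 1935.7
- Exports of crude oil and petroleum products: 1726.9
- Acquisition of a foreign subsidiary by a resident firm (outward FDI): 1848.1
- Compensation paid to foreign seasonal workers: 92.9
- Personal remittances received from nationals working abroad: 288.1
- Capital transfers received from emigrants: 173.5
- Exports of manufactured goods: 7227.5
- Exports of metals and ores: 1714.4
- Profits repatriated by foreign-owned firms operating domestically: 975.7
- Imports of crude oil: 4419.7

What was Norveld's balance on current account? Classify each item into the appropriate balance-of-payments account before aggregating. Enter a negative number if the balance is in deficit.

3758.5

Goods: 1714.4 + 1726.9 + 7227.5 - 4419.7 = 6249.1
Services: -1935.7 - 530.7 + 756.3 = -1710.1
Primary income: -92.9 - 975.7 = -1068.6
Secondary income: 288.1
Current account = 6249.1 + (-1710.1) + (-1068.6) + 288.1 = 3758.5
(Excluded from the current account — financial account: foreign purchases of equities on the domestic stock exchange 765.5, increase in resident deposits held at foreign banks 449.3, domestic pension funds' purchases of foreign equities 943.4, new loans extended by domestic banks to foreign borrowers 729.4, acquisition of a foreign subsidiary by a resident firm (outward FDI) 1848.1; capital account: capital transfers received from emigrants 173.5.)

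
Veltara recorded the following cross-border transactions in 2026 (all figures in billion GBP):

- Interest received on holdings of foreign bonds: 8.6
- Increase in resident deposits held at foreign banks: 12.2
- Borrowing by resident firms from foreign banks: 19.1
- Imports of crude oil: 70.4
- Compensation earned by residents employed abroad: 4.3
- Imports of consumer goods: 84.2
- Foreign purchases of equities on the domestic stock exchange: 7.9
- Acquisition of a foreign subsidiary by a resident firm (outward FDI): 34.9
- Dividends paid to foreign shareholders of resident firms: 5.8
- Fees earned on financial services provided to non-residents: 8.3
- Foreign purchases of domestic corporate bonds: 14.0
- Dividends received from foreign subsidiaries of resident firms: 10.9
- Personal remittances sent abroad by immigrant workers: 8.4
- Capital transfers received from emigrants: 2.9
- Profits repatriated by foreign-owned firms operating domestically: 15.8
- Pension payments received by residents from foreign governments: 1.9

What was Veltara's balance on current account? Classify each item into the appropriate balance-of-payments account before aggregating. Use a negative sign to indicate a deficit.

-150.6

Goods: -84.2 - 70.4 = -154.6
Services: 8.3
Primary income: 4.3 - 15.8 + 8.6 - 5.8 + 10.9 = 2.2
Secondary income: 1.9 - 8.4 = -6.5
Current account = (-154.6) + 8.3 + 2.2 + (-6.5) = -150.6
(Excluded from the current account — financial account: increase in resident deposits held at foreign banks 12.2, borrowing by resident firms from foreign banks 19.1, foreign purchases of equities on the domestic stock exchange 7.9, acquisition of a foreign subsidiary by a resident firm (outward FDI) 34.9, foreign purchases of domestic corporate bonds 14.0; capital account: capital transfers received from emigrants 2.9.)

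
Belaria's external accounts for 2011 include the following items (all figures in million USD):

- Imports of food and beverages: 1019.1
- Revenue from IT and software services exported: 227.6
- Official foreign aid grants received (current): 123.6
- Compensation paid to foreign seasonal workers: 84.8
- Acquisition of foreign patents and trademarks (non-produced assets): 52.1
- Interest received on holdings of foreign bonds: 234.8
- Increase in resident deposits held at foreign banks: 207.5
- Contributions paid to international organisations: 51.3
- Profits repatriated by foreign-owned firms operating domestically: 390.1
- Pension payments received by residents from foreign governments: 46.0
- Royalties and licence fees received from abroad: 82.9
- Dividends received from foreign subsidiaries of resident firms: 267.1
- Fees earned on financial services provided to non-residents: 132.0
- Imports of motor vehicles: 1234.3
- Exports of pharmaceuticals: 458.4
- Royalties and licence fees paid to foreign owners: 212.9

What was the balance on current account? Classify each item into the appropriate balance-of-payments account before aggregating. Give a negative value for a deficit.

-1420.1

Goods: -1234.3 - 1019.1 + 458.4 = -1795.0
Services: 132.0 + 227.6 - 212.9 + 82.9 = 229.6
Primary income: -84.8 + 267.1 + 234.8 - 390.1 = 27.0
Secondary income: 123.6 - 51.3 + 46.0 = 118.3
Current account = (-1795.0) + 229.6 + 27.0 + 118.3 = -1420.1
(Excluded from the current account — capital account: acquisition of foreign patents and trademarks (non-produced assets) 52.1; financial account: increase in resident deposits held at foreign banks 207.5.)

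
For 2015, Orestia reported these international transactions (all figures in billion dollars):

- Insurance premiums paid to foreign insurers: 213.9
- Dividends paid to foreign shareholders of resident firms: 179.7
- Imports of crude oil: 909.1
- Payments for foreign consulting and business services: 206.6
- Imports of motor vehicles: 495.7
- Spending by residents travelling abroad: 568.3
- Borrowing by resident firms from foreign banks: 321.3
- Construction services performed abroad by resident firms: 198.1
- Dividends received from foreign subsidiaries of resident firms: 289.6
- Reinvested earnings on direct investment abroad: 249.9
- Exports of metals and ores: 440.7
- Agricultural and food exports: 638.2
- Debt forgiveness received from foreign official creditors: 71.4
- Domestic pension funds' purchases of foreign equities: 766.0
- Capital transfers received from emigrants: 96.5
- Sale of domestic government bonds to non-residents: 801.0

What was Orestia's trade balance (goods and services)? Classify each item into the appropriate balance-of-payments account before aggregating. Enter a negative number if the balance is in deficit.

Goods: -909.1 + 440.7 + 638.2 - 495.7 = -325.9
Services: -206.6 + 198.1 - 568.3 - 213.9 = -790.7
Trade balance = -325.9 + (-790.7) = -1116.6
(Excluded from the trade balance — primary income: dividends paid to foreign shareholders of resident firms 179.7, dividends received from foreign subsidiaries of resident firms 289.6, reinvested earnings on direct investment abroad 249.9; financial account: borrowing by resident firms from foreign banks 321.3, domestic pension funds' purchases of foreign equities 766.0, sale of domestic government bonds to non-residents 801.0; capital account: debt forgiveness received from foreign official creditors 71.4, capital transfers received from emigrants 96.5.)

-1116.6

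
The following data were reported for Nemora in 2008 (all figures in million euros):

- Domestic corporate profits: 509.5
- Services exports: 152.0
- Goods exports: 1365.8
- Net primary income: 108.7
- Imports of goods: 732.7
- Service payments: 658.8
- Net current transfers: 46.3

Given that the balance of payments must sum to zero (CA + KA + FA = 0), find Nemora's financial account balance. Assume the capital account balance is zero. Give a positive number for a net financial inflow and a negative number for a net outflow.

-281.3

Goods balance = 1365.8 - 732.7 = 633.1
Services balance = 152.0 - 658.8 = -506.8
Trade balance (goods + services) = 633.1 + (-506.8) = 126.3
Net primary income = 108.7
Net secondary income = 46.3
Current account = 126.3 + 108.7 + 46.3 = 281.3
Financial account = -(281.3) = -281.3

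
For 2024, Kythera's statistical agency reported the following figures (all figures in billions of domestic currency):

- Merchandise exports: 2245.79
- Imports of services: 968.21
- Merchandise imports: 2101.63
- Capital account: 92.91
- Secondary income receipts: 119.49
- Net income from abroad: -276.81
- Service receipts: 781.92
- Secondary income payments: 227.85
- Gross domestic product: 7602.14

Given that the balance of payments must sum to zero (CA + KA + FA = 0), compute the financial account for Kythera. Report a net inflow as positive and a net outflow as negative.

Goods balance = 2245.79 - 2101.63 = 144.16
Services balance = 781.92 - 968.21 = -186.29
Trade balance (goods + services) = 144.16 + (-186.29) = -42.13
Net primary income = -276.81
Net secondary income = 119.49 - 227.85 = -108.36
Current account = -42.13 + (-276.81) + (-108.36) = -427.30
Financial account = -(-427.30 + 92.91) = 334.39

334.39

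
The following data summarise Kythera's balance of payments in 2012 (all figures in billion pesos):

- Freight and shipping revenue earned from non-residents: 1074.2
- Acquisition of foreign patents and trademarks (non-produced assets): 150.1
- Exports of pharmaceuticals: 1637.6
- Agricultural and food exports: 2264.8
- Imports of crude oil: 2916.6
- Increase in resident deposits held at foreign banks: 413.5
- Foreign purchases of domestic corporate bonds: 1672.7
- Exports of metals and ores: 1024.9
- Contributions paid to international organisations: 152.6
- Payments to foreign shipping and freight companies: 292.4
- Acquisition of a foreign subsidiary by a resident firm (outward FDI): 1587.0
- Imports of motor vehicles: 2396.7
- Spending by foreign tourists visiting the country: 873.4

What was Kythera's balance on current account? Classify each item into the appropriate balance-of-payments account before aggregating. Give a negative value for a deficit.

Goods: -2396.7 + 2264.8 + 1024.9 + 1637.6 - 2916.6 = -386.0
Services: 873.4 + 1074.2 - 292.4 = 1655.2
Secondary income: -152.6
Current account = (-386.0) + 1655.2 + (-152.6) = 1116.6
(Excluded from the current account — capital account: acquisition of foreign patents and trademarks (non-produced assets) 150.1; financial account: increase in resident deposits held at foreign banks 413.5, foreign purchases of domestic corporate bonds 1672.7, acquisition of a foreign subsidiary by a resident firm (outward FDI) 1587.0.)

1116.6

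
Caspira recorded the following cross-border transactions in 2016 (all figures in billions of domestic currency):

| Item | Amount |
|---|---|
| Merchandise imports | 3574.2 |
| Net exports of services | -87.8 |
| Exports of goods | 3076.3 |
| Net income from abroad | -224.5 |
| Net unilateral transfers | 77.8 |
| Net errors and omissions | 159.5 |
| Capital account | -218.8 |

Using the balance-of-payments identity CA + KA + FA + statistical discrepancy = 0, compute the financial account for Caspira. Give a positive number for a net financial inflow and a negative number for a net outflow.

791.7

Goods balance = 3076.3 - 3574.2 = -497.9
Services balance = -87.8
Trade balance (goods + services) = -497.9 + (-87.8) = -585.7
Net primary income = -224.5
Net secondary income = 77.8
Current account = -585.7 + (-224.5) + 77.8 = -732.4
Financial account = -(-732.4 + (-218.8) + 159.5) = 791.7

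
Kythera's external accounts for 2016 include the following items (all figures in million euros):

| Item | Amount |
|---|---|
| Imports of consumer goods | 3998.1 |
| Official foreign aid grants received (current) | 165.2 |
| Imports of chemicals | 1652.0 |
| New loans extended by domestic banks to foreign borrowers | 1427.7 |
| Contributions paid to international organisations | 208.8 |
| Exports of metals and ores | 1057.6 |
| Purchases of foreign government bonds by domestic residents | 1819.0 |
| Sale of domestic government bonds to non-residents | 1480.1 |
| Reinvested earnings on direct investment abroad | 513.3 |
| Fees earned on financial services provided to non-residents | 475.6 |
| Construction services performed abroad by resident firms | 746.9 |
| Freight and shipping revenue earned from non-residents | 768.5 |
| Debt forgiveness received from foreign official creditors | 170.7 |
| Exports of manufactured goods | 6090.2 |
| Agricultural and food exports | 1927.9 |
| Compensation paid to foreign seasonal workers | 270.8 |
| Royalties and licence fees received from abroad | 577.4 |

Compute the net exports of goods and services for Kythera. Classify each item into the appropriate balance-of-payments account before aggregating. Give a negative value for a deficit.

Goods: -3998.1 - 1652.0 + 6090.2 + 1927.9 + 1057.6 = 3425.6
Services: 475.6 + 577.4 + 746.9 + 768.5 = 2568.4
Trade balance = 3425.6 + 2568.4 = 5994.0
(Excluded from the trade balance — secondary income: official foreign aid grants received (current) 165.2, contributions paid to international organisations 208.8; financial account: new loans extended by domestic banks to foreign borrowers 1427.7, purchases of foreign government bonds by domestic residents 1819.0, sale of domestic government bonds to non-residents 1480.1; primary income: reinvested earnings on direct investment abroad 513.3, compensation paid to foreign seasonal workers 270.8; capital account: debt forgiveness received from foreign official creditors 170.7.)

5994.0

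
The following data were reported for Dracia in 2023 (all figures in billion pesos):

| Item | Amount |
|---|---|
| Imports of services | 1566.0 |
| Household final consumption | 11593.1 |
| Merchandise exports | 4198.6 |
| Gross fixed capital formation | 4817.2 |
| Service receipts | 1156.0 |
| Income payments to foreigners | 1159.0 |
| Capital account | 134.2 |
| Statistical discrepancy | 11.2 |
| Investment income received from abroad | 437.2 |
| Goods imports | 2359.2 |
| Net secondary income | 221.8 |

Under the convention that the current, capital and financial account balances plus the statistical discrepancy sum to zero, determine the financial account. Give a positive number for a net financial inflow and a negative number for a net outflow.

-1074.8

Goods balance = 4198.6 - 2359.2 = 1839.4
Services balance = 1156.0 - 1566.0 = -410.0
Trade balance (goods + services) = 1839.4 + (-410.0) = 1429.4
Net primary income = 437.2 - 1159.0 = -721.8
Net secondary income = 221.8
Current account = 1429.4 + (-721.8) + 221.8 = 929.4
Financial account = -(929.4 + 134.2 + 11.2) = -1074.8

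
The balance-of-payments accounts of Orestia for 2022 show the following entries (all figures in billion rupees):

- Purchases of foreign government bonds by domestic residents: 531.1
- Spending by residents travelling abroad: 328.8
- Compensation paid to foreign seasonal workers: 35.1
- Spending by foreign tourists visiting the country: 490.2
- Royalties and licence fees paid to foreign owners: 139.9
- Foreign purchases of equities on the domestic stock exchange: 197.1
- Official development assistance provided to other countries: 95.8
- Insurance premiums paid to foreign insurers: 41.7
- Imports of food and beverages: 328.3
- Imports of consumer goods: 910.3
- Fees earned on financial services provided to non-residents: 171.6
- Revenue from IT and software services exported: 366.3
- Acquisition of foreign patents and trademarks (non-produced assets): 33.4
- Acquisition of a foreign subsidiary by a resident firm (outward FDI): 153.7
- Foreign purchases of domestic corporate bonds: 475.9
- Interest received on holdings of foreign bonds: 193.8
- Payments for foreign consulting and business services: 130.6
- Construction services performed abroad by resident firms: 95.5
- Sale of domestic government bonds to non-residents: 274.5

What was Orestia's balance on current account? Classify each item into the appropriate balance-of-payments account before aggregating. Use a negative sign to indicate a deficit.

Goods: -910.3 - 328.3 = -1238.6
Services: -328.8 + 490.2 - 130.6 + 366.3 + 95.5 + 171.6 - 139.9 - 41.7 = 482.6
Primary income: -35.1 + 193.8 = 158.7
Secondary income: -95.8
Current account = (-1238.6) + 482.6 + 158.7 + (-95.8) = -693.1
(Excluded from the current account — financial account: purchases of foreign government bonds by domestic residents 531.1, foreign purchases of equities on the domestic stock exchange 197.1, acquisition of a foreign subsidiary by a resident firm (outward FDI) 153.7, foreign purchases of domestic corporate bonds 475.9, sale of domestic government bonds to non-residents 274.5; capital account: acquisition of foreign patents and trademarks (non-produced assets) 33.4.)

-693.1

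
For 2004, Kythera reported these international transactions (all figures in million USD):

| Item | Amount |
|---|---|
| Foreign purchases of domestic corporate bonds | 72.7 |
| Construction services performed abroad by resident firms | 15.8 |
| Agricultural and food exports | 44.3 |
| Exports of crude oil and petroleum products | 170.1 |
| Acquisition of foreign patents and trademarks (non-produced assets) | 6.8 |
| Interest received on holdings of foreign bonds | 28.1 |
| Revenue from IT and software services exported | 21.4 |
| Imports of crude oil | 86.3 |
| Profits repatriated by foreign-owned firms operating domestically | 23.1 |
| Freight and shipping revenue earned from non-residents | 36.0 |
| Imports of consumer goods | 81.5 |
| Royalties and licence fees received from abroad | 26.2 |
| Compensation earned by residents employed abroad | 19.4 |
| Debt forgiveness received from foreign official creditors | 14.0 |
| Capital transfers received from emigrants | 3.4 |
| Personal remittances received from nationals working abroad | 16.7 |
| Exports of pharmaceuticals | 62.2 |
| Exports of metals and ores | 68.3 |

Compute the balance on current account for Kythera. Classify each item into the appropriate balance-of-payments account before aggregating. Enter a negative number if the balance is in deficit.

Goods: 62.2 + 68.3 + 170.1 - 81.5 + 44.3 - 86.3 = 177.1
Services: 15.8 + 26.2 + 36.0 + 21.4 = 99.4
Primary income: 19.4 + 28.1 - 23.1 = 24.4
Secondary income: 16.7
Current account = 177.1 + 99.4 + 24.4 + 16.7 = 317.6
(Excluded from the current account — financial account: foreign purchases of domestic corporate bonds 72.7; capital account: acquisition of foreign patents and trademarks (non-produced assets) 6.8, debt forgiveness received from foreign official creditors 14.0, capital transfers received from emigrants 3.4.)

317.6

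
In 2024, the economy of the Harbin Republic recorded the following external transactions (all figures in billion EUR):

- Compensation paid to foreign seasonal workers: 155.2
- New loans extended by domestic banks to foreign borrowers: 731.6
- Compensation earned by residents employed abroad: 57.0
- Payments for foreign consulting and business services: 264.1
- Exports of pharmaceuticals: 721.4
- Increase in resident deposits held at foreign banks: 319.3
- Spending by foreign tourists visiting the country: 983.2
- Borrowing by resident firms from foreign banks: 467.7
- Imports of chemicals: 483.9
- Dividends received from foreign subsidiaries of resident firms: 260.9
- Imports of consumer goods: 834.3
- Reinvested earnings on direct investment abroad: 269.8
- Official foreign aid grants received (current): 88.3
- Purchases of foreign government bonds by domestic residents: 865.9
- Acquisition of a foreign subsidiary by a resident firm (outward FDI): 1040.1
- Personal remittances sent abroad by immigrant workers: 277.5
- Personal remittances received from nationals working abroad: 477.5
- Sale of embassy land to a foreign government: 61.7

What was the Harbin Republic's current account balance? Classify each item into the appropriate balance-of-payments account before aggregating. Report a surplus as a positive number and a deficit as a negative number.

843.1

Goods: -483.9 + 721.4 - 834.3 = -596.8
Services: -264.1 + 983.2 = 719.1
Primary income: 269.8 + 260.9 - 155.2 + 57.0 = 432.5
Secondary income: -277.5 + 477.5 + 88.3 = 288.3
Current account = (-596.8) + 719.1 + 432.5 + 288.3 = 843.1
(Excluded from the current account — financial account: new loans extended by domestic banks to foreign borrowers 731.6, increase in resident deposits held at foreign banks 319.3, borrowing by resident firms from foreign banks 467.7, purchases of foreign government bonds by domestic residents 865.9, acquisition of a foreign subsidiary by a resident firm (outward FDI) 1040.1; capital account: sale of embassy land to a foreign government 61.7.)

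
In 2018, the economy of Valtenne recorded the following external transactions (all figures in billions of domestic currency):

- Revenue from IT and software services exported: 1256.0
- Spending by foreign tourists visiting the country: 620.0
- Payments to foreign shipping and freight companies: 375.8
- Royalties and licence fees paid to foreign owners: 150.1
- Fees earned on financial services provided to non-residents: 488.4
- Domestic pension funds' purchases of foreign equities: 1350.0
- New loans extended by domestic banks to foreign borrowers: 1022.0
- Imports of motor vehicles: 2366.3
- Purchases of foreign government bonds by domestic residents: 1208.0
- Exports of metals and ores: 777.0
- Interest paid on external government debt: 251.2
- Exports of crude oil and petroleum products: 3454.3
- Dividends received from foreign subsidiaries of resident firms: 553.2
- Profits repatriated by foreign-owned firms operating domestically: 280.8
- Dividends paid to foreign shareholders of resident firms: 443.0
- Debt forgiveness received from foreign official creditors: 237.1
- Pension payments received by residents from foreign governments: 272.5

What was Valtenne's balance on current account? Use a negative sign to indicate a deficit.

3554.2

Goods: -2366.3 + 777.0 + 3454.3 = 1865.0
Services: 488.4 + 620.0 - 150.1 + 1256.0 - 375.8 = 1838.5
Primary income: -443.0 + 553.2 - 251.2 - 280.8 = -421.8
Secondary income: 272.5
Current account = 1865.0 + 1838.5 + (-421.8) + 272.5 = 3554.2
(Excluded from the current account — financial account: domestic pension funds' purchases of foreign equities 1350.0, new loans extended by domestic banks to foreign borrowers 1022.0, purchases of foreign government bonds by domestic residents 1208.0; capital account: debt forgiveness received from foreign official creditors 237.1.)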